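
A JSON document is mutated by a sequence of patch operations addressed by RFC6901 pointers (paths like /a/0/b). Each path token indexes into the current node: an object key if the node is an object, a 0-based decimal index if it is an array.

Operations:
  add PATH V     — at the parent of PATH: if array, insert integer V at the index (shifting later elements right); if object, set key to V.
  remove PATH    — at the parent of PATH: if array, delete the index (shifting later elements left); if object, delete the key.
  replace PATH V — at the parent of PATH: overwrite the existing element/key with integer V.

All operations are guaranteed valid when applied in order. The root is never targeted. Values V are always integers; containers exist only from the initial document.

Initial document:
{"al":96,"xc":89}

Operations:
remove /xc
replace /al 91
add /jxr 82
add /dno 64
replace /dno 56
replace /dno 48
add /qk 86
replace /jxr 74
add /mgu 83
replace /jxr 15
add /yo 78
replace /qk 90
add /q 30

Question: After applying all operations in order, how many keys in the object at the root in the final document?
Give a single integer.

After op 1 (remove /xc): {"al":96}
After op 2 (replace /al 91): {"al":91}
After op 3 (add /jxr 82): {"al":91,"jxr":82}
After op 4 (add /dno 64): {"al":91,"dno":64,"jxr":82}
After op 5 (replace /dno 56): {"al":91,"dno":56,"jxr":82}
After op 6 (replace /dno 48): {"al":91,"dno":48,"jxr":82}
After op 7 (add /qk 86): {"al":91,"dno":48,"jxr":82,"qk":86}
After op 8 (replace /jxr 74): {"al":91,"dno":48,"jxr":74,"qk":86}
After op 9 (add /mgu 83): {"al":91,"dno":48,"jxr":74,"mgu":83,"qk":86}
After op 10 (replace /jxr 15): {"al":91,"dno":48,"jxr":15,"mgu":83,"qk":86}
After op 11 (add /yo 78): {"al":91,"dno":48,"jxr":15,"mgu":83,"qk":86,"yo":78}
After op 12 (replace /qk 90): {"al":91,"dno":48,"jxr":15,"mgu":83,"qk":90,"yo":78}
After op 13 (add /q 30): {"al":91,"dno":48,"jxr":15,"mgu":83,"q":30,"qk":90,"yo":78}
Size at the root: 7

Answer: 7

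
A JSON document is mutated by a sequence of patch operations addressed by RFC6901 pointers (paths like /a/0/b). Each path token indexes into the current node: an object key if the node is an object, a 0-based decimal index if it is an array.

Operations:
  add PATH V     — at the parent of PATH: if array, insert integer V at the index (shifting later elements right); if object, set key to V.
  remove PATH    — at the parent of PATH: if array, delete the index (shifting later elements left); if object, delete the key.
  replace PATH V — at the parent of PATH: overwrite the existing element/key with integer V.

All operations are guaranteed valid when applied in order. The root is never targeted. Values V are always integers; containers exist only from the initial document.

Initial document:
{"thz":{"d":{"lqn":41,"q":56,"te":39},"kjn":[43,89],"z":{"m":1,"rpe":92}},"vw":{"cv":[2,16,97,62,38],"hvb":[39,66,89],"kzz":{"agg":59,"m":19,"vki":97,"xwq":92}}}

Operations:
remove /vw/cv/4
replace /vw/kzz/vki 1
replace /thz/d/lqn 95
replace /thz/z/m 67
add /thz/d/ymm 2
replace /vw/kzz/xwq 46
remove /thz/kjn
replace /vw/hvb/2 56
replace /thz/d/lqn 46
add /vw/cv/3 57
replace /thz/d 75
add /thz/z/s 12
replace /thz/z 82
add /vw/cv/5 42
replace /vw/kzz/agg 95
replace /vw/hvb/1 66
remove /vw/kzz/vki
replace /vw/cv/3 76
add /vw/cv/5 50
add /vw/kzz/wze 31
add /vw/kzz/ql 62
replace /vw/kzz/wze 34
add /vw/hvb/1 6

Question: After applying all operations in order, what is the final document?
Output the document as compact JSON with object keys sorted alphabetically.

After op 1 (remove /vw/cv/4): {"thz":{"d":{"lqn":41,"q":56,"te":39},"kjn":[43,89],"z":{"m":1,"rpe":92}},"vw":{"cv":[2,16,97,62],"hvb":[39,66,89],"kzz":{"agg":59,"m":19,"vki":97,"xwq":92}}}
After op 2 (replace /vw/kzz/vki 1): {"thz":{"d":{"lqn":41,"q":56,"te":39},"kjn":[43,89],"z":{"m":1,"rpe":92}},"vw":{"cv":[2,16,97,62],"hvb":[39,66,89],"kzz":{"agg":59,"m":19,"vki":1,"xwq":92}}}
After op 3 (replace /thz/d/lqn 95): {"thz":{"d":{"lqn":95,"q":56,"te":39},"kjn":[43,89],"z":{"m":1,"rpe":92}},"vw":{"cv":[2,16,97,62],"hvb":[39,66,89],"kzz":{"agg":59,"m":19,"vki":1,"xwq":92}}}
After op 4 (replace /thz/z/m 67): {"thz":{"d":{"lqn":95,"q":56,"te":39},"kjn":[43,89],"z":{"m":67,"rpe":92}},"vw":{"cv":[2,16,97,62],"hvb":[39,66,89],"kzz":{"agg":59,"m":19,"vki":1,"xwq":92}}}
After op 5 (add /thz/d/ymm 2): {"thz":{"d":{"lqn":95,"q":56,"te":39,"ymm":2},"kjn":[43,89],"z":{"m":67,"rpe":92}},"vw":{"cv":[2,16,97,62],"hvb":[39,66,89],"kzz":{"agg":59,"m":19,"vki":1,"xwq":92}}}
After op 6 (replace /vw/kzz/xwq 46): {"thz":{"d":{"lqn":95,"q":56,"te":39,"ymm":2},"kjn":[43,89],"z":{"m":67,"rpe":92}},"vw":{"cv":[2,16,97,62],"hvb":[39,66,89],"kzz":{"agg":59,"m":19,"vki":1,"xwq":46}}}
After op 7 (remove /thz/kjn): {"thz":{"d":{"lqn":95,"q":56,"te":39,"ymm":2},"z":{"m":67,"rpe":92}},"vw":{"cv":[2,16,97,62],"hvb":[39,66,89],"kzz":{"agg":59,"m":19,"vki":1,"xwq":46}}}
After op 8 (replace /vw/hvb/2 56): {"thz":{"d":{"lqn":95,"q":56,"te":39,"ymm":2},"z":{"m":67,"rpe":92}},"vw":{"cv":[2,16,97,62],"hvb":[39,66,56],"kzz":{"agg":59,"m":19,"vki":1,"xwq":46}}}
After op 9 (replace /thz/d/lqn 46): {"thz":{"d":{"lqn":46,"q":56,"te":39,"ymm":2},"z":{"m":67,"rpe":92}},"vw":{"cv":[2,16,97,62],"hvb":[39,66,56],"kzz":{"agg":59,"m":19,"vki":1,"xwq":46}}}
After op 10 (add /vw/cv/3 57): {"thz":{"d":{"lqn":46,"q":56,"te":39,"ymm":2},"z":{"m":67,"rpe":92}},"vw":{"cv":[2,16,97,57,62],"hvb":[39,66,56],"kzz":{"agg":59,"m":19,"vki":1,"xwq":46}}}
After op 11 (replace /thz/d 75): {"thz":{"d":75,"z":{"m":67,"rpe":92}},"vw":{"cv":[2,16,97,57,62],"hvb":[39,66,56],"kzz":{"agg":59,"m":19,"vki":1,"xwq":46}}}
After op 12 (add /thz/z/s 12): {"thz":{"d":75,"z":{"m":67,"rpe":92,"s":12}},"vw":{"cv":[2,16,97,57,62],"hvb":[39,66,56],"kzz":{"agg":59,"m":19,"vki":1,"xwq":46}}}
After op 13 (replace /thz/z 82): {"thz":{"d":75,"z":82},"vw":{"cv":[2,16,97,57,62],"hvb":[39,66,56],"kzz":{"agg":59,"m":19,"vki":1,"xwq":46}}}
After op 14 (add /vw/cv/5 42): {"thz":{"d":75,"z":82},"vw":{"cv":[2,16,97,57,62,42],"hvb":[39,66,56],"kzz":{"agg":59,"m":19,"vki":1,"xwq":46}}}
After op 15 (replace /vw/kzz/agg 95): {"thz":{"d":75,"z":82},"vw":{"cv":[2,16,97,57,62,42],"hvb":[39,66,56],"kzz":{"agg":95,"m":19,"vki":1,"xwq":46}}}
After op 16 (replace /vw/hvb/1 66): {"thz":{"d":75,"z":82},"vw":{"cv":[2,16,97,57,62,42],"hvb":[39,66,56],"kzz":{"agg":95,"m":19,"vki":1,"xwq":46}}}
After op 17 (remove /vw/kzz/vki): {"thz":{"d":75,"z":82},"vw":{"cv":[2,16,97,57,62,42],"hvb":[39,66,56],"kzz":{"agg":95,"m":19,"xwq":46}}}
After op 18 (replace /vw/cv/3 76): {"thz":{"d":75,"z":82},"vw":{"cv":[2,16,97,76,62,42],"hvb":[39,66,56],"kzz":{"agg":95,"m":19,"xwq":46}}}
After op 19 (add /vw/cv/5 50): {"thz":{"d":75,"z":82},"vw":{"cv":[2,16,97,76,62,50,42],"hvb":[39,66,56],"kzz":{"agg":95,"m":19,"xwq":46}}}
After op 20 (add /vw/kzz/wze 31): {"thz":{"d":75,"z":82},"vw":{"cv":[2,16,97,76,62,50,42],"hvb":[39,66,56],"kzz":{"agg":95,"m":19,"wze":31,"xwq":46}}}
After op 21 (add /vw/kzz/ql 62): {"thz":{"d":75,"z":82},"vw":{"cv":[2,16,97,76,62,50,42],"hvb":[39,66,56],"kzz":{"agg":95,"m":19,"ql":62,"wze":31,"xwq":46}}}
After op 22 (replace /vw/kzz/wze 34): {"thz":{"d":75,"z":82},"vw":{"cv":[2,16,97,76,62,50,42],"hvb":[39,66,56],"kzz":{"agg":95,"m":19,"ql":62,"wze":34,"xwq":46}}}
After op 23 (add /vw/hvb/1 6): {"thz":{"d":75,"z":82},"vw":{"cv":[2,16,97,76,62,50,42],"hvb":[39,6,66,56],"kzz":{"agg":95,"m":19,"ql":62,"wze":34,"xwq":46}}}

Answer: {"thz":{"d":75,"z":82},"vw":{"cv":[2,16,97,76,62,50,42],"hvb":[39,6,66,56],"kzz":{"agg":95,"m":19,"ql":62,"wze":34,"xwq":46}}}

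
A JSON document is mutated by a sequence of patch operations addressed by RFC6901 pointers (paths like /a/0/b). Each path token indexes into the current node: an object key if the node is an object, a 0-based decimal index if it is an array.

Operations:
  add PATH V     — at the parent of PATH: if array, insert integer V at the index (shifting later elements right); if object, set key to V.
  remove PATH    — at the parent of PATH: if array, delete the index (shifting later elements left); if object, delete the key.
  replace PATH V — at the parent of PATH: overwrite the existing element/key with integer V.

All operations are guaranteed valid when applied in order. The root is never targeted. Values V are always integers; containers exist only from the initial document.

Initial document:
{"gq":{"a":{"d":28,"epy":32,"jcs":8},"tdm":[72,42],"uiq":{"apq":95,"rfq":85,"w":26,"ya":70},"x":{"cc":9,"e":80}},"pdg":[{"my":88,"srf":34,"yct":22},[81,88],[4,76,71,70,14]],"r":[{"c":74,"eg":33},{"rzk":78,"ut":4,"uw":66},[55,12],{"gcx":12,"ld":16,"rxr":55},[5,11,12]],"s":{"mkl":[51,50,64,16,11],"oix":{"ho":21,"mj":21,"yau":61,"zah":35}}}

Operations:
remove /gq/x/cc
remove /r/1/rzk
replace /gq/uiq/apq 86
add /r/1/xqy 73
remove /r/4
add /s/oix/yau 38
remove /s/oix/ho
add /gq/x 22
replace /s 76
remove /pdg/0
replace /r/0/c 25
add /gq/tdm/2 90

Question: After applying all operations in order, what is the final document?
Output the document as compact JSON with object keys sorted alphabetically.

After op 1 (remove /gq/x/cc): {"gq":{"a":{"d":28,"epy":32,"jcs":8},"tdm":[72,42],"uiq":{"apq":95,"rfq":85,"w":26,"ya":70},"x":{"e":80}},"pdg":[{"my":88,"srf":34,"yct":22},[81,88],[4,76,71,70,14]],"r":[{"c":74,"eg":33},{"rzk":78,"ut":4,"uw":66},[55,12],{"gcx":12,"ld":16,"rxr":55},[5,11,12]],"s":{"mkl":[51,50,64,16,11],"oix":{"ho":21,"mj":21,"yau":61,"zah":35}}}
After op 2 (remove /r/1/rzk): {"gq":{"a":{"d":28,"epy":32,"jcs":8},"tdm":[72,42],"uiq":{"apq":95,"rfq":85,"w":26,"ya":70},"x":{"e":80}},"pdg":[{"my":88,"srf":34,"yct":22},[81,88],[4,76,71,70,14]],"r":[{"c":74,"eg":33},{"ut":4,"uw":66},[55,12],{"gcx":12,"ld":16,"rxr":55},[5,11,12]],"s":{"mkl":[51,50,64,16,11],"oix":{"ho":21,"mj":21,"yau":61,"zah":35}}}
After op 3 (replace /gq/uiq/apq 86): {"gq":{"a":{"d":28,"epy":32,"jcs":8},"tdm":[72,42],"uiq":{"apq":86,"rfq":85,"w":26,"ya":70},"x":{"e":80}},"pdg":[{"my":88,"srf":34,"yct":22},[81,88],[4,76,71,70,14]],"r":[{"c":74,"eg":33},{"ut":4,"uw":66},[55,12],{"gcx":12,"ld":16,"rxr":55},[5,11,12]],"s":{"mkl":[51,50,64,16,11],"oix":{"ho":21,"mj":21,"yau":61,"zah":35}}}
After op 4 (add /r/1/xqy 73): {"gq":{"a":{"d":28,"epy":32,"jcs":8},"tdm":[72,42],"uiq":{"apq":86,"rfq":85,"w":26,"ya":70},"x":{"e":80}},"pdg":[{"my":88,"srf":34,"yct":22},[81,88],[4,76,71,70,14]],"r":[{"c":74,"eg":33},{"ut":4,"uw":66,"xqy":73},[55,12],{"gcx":12,"ld":16,"rxr":55},[5,11,12]],"s":{"mkl":[51,50,64,16,11],"oix":{"ho":21,"mj":21,"yau":61,"zah":35}}}
After op 5 (remove /r/4): {"gq":{"a":{"d":28,"epy":32,"jcs":8},"tdm":[72,42],"uiq":{"apq":86,"rfq":85,"w":26,"ya":70},"x":{"e":80}},"pdg":[{"my":88,"srf":34,"yct":22},[81,88],[4,76,71,70,14]],"r":[{"c":74,"eg":33},{"ut":4,"uw":66,"xqy":73},[55,12],{"gcx":12,"ld":16,"rxr":55}],"s":{"mkl":[51,50,64,16,11],"oix":{"ho":21,"mj":21,"yau":61,"zah":35}}}
After op 6 (add /s/oix/yau 38): {"gq":{"a":{"d":28,"epy":32,"jcs":8},"tdm":[72,42],"uiq":{"apq":86,"rfq":85,"w":26,"ya":70},"x":{"e":80}},"pdg":[{"my":88,"srf":34,"yct":22},[81,88],[4,76,71,70,14]],"r":[{"c":74,"eg":33},{"ut":4,"uw":66,"xqy":73},[55,12],{"gcx":12,"ld":16,"rxr":55}],"s":{"mkl":[51,50,64,16,11],"oix":{"ho":21,"mj":21,"yau":38,"zah":35}}}
After op 7 (remove /s/oix/ho): {"gq":{"a":{"d":28,"epy":32,"jcs":8},"tdm":[72,42],"uiq":{"apq":86,"rfq":85,"w":26,"ya":70},"x":{"e":80}},"pdg":[{"my":88,"srf":34,"yct":22},[81,88],[4,76,71,70,14]],"r":[{"c":74,"eg":33},{"ut":4,"uw":66,"xqy":73},[55,12],{"gcx":12,"ld":16,"rxr":55}],"s":{"mkl":[51,50,64,16,11],"oix":{"mj":21,"yau":38,"zah":35}}}
After op 8 (add /gq/x 22): {"gq":{"a":{"d":28,"epy":32,"jcs":8},"tdm":[72,42],"uiq":{"apq":86,"rfq":85,"w":26,"ya":70},"x":22},"pdg":[{"my":88,"srf":34,"yct":22},[81,88],[4,76,71,70,14]],"r":[{"c":74,"eg":33},{"ut":4,"uw":66,"xqy":73},[55,12],{"gcx":12,"ld":16,"rxr":55}],"s":{"mkl":[51,50,64,16,11],"oix":{"mj":21,"yau":38,"zah":35}}}
After op 9 (replace /s 76): {"gq":{"a":{"d":28,"epy":32,"jcs":8},"tdm":[72,42],"uiq":{"apq":86,"rfq":85,"w":26,"ya":70},"x":22},"pdg":[{"my":88,"srf":34,"yct":22},[81,88],[4,76,71,70,14]],"r":[{"c":74,"eg":33},{"ut":4,"uw":66,"xqy":73},[55,12],{"gcx":12,"ld":16,"rxr":55}],"s":76}
After op 10 (remove /pdg/0): {"gq":{"a":{"d":28,"epy":32,"jcs":8},"tdm":[72,42],"uiq":{"apq":86,"rfq":85,"w":26,"ya":70},"x":22},"pdg":[[81,88],[4,76,71,70,14]],"r":[{"c":74,"eg":33},{"ut":4,"uw":66,"xqy":73},[55,12],{"gcx":12,"ld":16,"rxr":55}],"s":76}
After op 11 (replace /r/0/c 25): {"gq":{"a":{"d":28,"epy":32,"jcs":8},"tdm":[72,42],"uiq":{"apq":86,"rfq":85,"w":26,"ya":70},"x":22},"pdg":[[81,88],[4,76,71,70,14]],"r":[{"c":25,"eg":33},{"ut":4,"uw":66,"xqy":73},[55,12],{"gcx":12,"ld":16,"rxr":55}],"s":76}
After op 12 (add /gq/tdm/2 90): {"gq":{"a":{"d":28,"epy":32,"jcs":8},"tdm":[72,42,90],"uiq":{"apq":86,"rfq":85,"w":26,"ya":70},"x":22},"pdg":[[81,88],[4,76,71,70,14]],"r":[{"c":25,"eg":33},{"ut":4,"uw":66,"xqy":73},[55,12],{"gcx":12,"ld":16,"rxr":55}],"s":76}

Answer: {"gq":{"a":{"d":28,"epy":32,"jcs":8},"tdm":[72,42,90],"uiq":{"apq":86,"rfq":85,"w":26,"ya":70},"x":22},"pdg":[[81,88],[4,76,71,70,14]],"r":[{"c":25,"eg":33},{"ut":4,"uw":66,"xqy":73},[55,12],{"gcx":12,"ld":16,"rxr":55}],"s":76}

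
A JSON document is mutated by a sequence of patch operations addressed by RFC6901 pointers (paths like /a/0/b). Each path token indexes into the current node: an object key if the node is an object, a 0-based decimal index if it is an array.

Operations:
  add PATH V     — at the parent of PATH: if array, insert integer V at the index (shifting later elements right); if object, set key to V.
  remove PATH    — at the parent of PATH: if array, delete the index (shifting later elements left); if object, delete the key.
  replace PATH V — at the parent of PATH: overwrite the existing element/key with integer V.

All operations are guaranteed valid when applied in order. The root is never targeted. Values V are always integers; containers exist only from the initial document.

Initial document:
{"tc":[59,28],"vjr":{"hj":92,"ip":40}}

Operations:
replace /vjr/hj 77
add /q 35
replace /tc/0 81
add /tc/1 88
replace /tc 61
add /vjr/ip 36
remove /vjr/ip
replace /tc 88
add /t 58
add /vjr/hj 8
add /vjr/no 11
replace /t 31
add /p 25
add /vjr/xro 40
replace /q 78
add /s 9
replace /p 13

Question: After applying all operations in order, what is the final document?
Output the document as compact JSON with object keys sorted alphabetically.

Answer: {"p":13,"q":78,"s":9,"t":31,"tc":88,"vjr":{"hj":8,"no":11,"xro":40}}

Derivation:
After op 1 (replace /vjr/hj 77): {"tc":[59,28],"vjr":{"hj":77,"ip":40}}
After op 2 (add /q 35): {"q":35,"tc":[59,28],"vjr":{"hj":77,"ip":40}}
After op 3 (replace /tc/0 81): {"q":35,"tc":[81,28],"vjr":{"hj":77,"ip":40}}
After op 4 (add /tc/1 88): {"q":35,"tc":[81,88,28],"vjr":{"hj":77,"ip":40}}
After op 5 (replace /tc 61): {"q":35,"tc":61,"vjr":{"hj":77,"ip":40}}
After op 6 (add /vjr/ip 36): {"q":35,"tc":61,"vjr":{"hj":77,"ip":36}}
After op 7 (remove /vjr/ip): {"q":35,"tc":61,"vjr":{"hj":77}}
After op 8 (replace /tc 88): {"q":35,"tc":88,"vjr":{"hj":77}}
After op 9 (add /t 58): {"q":35,"t":58,"tc":88,"vjr":{"hj":77}}
After op 10 (add /vjr/hj 8): {"q":35,"t":58,"tc":88,"vjr":{"hj":8}}
After op 11 (add /vjr/no 11): {"q":35,"t":58,"tc":88,"vjr":{"hj":8,"no":11}}
After op 12 (replace /t 31): {"q":35,"t":31,"tc":88,"vjr":{"hj":8,"no":11}}
After op 13 (add /p 25): {"p":25,"q":35,"t":31,"tc":88,"vjr":{"hj":8,"no":11}}
After op 14 (add /vjr/xro 40): {"p":25,"q":35,"t":31,"tc":88,"vjr":{"hj":8,"no":11,"xro":40}}
After op 15 (replace /q 78): {"p":25,"q":78,"t":31,"tc":88,"vjr":{"hj":8,"no":11,"xro":40}}
After op 16 (add /s 9): {"p":25,"q":78,"s":9,"t":31,"tc":88,"vjr":{"hj":8,"no":11,"xro":40}}
After op 17 (replace /p 13): {"p":13,"q":78,"s":9,"t":31,"tc":88,"vjr":{"hj":8,"no":11,"xro":40}}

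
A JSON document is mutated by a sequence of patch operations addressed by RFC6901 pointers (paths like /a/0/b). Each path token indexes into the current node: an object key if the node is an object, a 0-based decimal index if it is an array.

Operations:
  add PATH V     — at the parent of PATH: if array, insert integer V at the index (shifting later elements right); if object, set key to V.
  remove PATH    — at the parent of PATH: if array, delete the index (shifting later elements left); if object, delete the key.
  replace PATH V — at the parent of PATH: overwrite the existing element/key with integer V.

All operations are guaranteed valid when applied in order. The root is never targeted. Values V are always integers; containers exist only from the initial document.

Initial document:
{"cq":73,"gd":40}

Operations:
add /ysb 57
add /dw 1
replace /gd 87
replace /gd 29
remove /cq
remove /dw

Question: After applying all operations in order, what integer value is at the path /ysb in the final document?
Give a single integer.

Answer: 57

Derivation:
After op 1 (add /ysb 57): {"cq":73,"gd":40,"ysb":57}
After op 2 (add /dw 1): {"cq":73,"dw":1,"gd":40,"ysb":57}
After op 3 (replace /gd 87): {"cq":73,"dw":1,"gd":87,"ysb":57}
After op 4 (replace /gd 29): {"cq":73,"dw":1,"gd":29,"ysb":57}
After op 5 (remove /cq): {"dw":1,"gd":29,"ysb":57}
After op 6 (remove /dw): {"gd":29,"ysb":57}
Value at /ysb: 57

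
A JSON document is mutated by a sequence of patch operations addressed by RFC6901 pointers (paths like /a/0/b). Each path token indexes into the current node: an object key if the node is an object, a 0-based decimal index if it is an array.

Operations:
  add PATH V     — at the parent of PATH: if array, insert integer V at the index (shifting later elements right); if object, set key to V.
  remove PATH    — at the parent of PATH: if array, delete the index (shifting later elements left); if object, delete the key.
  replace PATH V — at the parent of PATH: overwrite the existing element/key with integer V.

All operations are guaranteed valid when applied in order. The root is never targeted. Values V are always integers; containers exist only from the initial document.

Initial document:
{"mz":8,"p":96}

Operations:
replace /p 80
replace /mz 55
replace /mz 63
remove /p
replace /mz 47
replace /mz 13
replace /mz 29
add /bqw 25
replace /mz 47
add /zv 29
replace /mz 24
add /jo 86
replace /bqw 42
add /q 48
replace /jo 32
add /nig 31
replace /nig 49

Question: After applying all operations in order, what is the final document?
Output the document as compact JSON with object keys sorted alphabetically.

Answer: {"bqw":42,"jo":32,"mz":24,"nig":49,"q":48,"zv":29}

Derivation:
After op 1 (replace /p 80): {"mz":8,"p":80}
After op 2 (replace /mz 55): {"mz":55,"p":80}
After op 3 (replace /mz 63): {"mz":63,"p":80}
After op 4 (remove /p): {"mz":63}
After op 5 (replace /mz 47): {"mz":47}
After op 6 (replace /mz 13): {"mz":13}
After op 7 (replace /mz 29): {"mz":29}
After op 8 (add /bqw 25): {"bqw":25,"mz":29}
After op 9 (replace /mz 47): {"bqw":25,"mz":47}
After op 10 (add /zv 29): {"bqw":25,"mz":47,"zv":29}
After op 11 (replace /mz 24): {"bqw":25,"mz":24,"zv":29}
After op 12 (add /jo 86): {"bqw":25,"jo":86,"mz":24,"zv":29}
After op 13 (replace /bqw 42): {"bqw":42,"jo":86,"mz":24,"zv":29}
After op 14 (add /q 48): {"bqw":42,"jo":86,"mz":24,"q":48,"zv":29}
After op 15 (replace /jo 32): {"bqw":42,"jo":32,"mz":24,"q":48,"zv":29}
After op 16 (add /nig 31): {"bqw":42,"jo":32,"mz":24,"nig":31,"q":48,"zv":29}
After op 17 (replace /nig 49): {"bqw":42,"jo":32,"mz":24,"nig":49,"q":48,"zv":29}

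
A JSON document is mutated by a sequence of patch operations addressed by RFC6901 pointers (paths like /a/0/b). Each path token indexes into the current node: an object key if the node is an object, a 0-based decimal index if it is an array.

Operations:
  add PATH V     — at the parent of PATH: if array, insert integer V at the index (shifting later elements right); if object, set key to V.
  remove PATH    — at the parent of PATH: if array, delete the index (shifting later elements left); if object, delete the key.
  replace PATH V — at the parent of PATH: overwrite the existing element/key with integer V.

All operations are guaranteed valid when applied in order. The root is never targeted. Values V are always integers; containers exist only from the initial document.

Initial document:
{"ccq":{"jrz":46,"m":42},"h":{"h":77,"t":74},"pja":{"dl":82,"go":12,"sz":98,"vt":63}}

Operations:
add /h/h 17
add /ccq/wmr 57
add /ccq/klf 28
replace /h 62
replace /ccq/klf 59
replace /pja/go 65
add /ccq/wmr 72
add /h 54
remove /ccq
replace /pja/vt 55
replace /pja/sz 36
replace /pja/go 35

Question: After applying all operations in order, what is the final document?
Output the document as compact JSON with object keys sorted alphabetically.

Answer: {"h":54,"pja":{"dl":82,"go":35,"sz":36,"vt":55}}

Derivation:
After op 1 (add /h/h 17): {"ccq":{"jrz":46,"m":42},"h":{"h":17,"t":74},"pja":{"dl":82,"go":12,"sz":98,"vt":63}}
After op 2 (add /ccq/wmr 57): {"ccq":{"jrz":46,"m":42,"wmr":57},"h":{"h":17,"t":74},"pja":{"dl":82,"go":12,"sz":98,"vt":63}}
After op 3 (add /ccq/klf 28): {"ccq":{"jrz":46,"klf":28,"m":42,"wmr":57},"h":{"h":17,"t":74},"pja":{"dl":82,"go":12,"sz":98,"vt":63}}
After op 4 (replace /h 62): {"ccq":{"jrz":46,"klf":28,"m":42,"wmr":57},"h":62,"pja":{"dl":82,"go":12,"sz":98,"vt":63}}
After op 5 (replace /ccq/klf 59): {"ccq":{"jrz":46,"klf":59,"m":42,"wmr":57},"h":62,"pja":{"dl":82,"go":12,"sz":98,"vt":63}}
After op 6 (replace /pja/go 65): {"ccq":{"jrz":46,"klf":59,"m":42,"wmr":57},"h":62,"pja":{"dl":82,"go":65,"sz":98,"vt":63}}
After op 7 (add /ccq/wmr 72): {"ccq":{"jrz":46,"klf":59,"m":42,"wmr":72},"h":62,"pja":{"dl":82,"go":65,"sz":98,"vt":63}}
After op 8 (add /h 54): {"ccq":{"jrz":46,"klf":59,"m":42,"wmr":72},"h":54,"pja":{"dl":82,"go":65,"sz":98,"vt":63}}
After op 9 (remove /ccq): {"h":54,"pja":{"dl":82,"go":65,"sz":98,"vt":63}}
After op 10 (replace /pja/vt 55): {"h":54,"pja":{"dl":82,"go":65,"sz":98,"vt":55}}
After op 11 (replace /pja/sz 36): {"h":54,"pja":{"dl":82,"go":65,"sz":36,"vt":55}}
After op 12 (replace /pja/go 35): {"h":54,"pja":{"dl":82,"go":35,"sz":36,"vt":55}}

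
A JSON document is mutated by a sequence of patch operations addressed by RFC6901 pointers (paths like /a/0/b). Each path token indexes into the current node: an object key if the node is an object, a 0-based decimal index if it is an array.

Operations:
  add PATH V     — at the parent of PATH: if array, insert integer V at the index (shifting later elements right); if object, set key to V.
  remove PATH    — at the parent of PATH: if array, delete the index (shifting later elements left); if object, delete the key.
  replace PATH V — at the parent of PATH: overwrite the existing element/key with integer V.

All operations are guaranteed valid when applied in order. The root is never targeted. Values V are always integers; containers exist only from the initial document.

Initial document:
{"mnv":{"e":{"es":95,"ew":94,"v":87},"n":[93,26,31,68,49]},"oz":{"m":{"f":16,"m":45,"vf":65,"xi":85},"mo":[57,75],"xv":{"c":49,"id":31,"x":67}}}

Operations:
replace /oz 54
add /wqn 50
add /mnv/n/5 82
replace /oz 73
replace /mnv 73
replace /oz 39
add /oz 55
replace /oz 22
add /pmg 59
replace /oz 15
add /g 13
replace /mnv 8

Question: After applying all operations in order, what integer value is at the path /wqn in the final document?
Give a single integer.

Answer: 50

Derivation:
After op 1 (replace /oz 54): {"mnv":{"e":{"es":95,"ew":94,"v":87},"n":[93,26,31,68,49]},"oz":54}
After op 2 (add /wqn 50): {"mnv":{"e":{"es":95,"ew":94,"v":87},"n":[93,26,31,68,49]},"oz":54,"wqn":50}
After op 3 (add /mnv/n/5 82): {"mnv":{"e":{"es":95,"ew":94,"v":87},"n":[93,26,31,68,49,82]},"oz":54,"wqn":50}
After op 4 (replace /oz 73): {"mnv":{"e":{"es":95,"ew":94,"v":87},"n":[93,26,31,68,49,82]},"oz":73,"wqn":50}
After op 5 (replace /mnv 73): {"mnv":73,"oz":73,"wqn":50}
After op 6 (replace /oz 39): {"mnv":73,"oz":39,"wqn":50}
After op 7 (add /oz 55): {"mnv":73,"oz":55,"wqn":50}
After op 8 (replace /oz 22): {"mnv":73,"oz":22,"wqn":50}
After op 9 (add /pmg 59): {"mnv":73,"oz":22,"pmg":59,"wqn":50}
After op 10 (replace /oz 15): {"mnv":73,"oz":15,"pmg":59,"wqn":50}
After op 11 (add /g 13): {"g":13,"mnv":73,"oz":15,"pmg":59,"wqn":50}
After op 12 (replace /mnv 8): {"g":13,"mnv":8,"oz":15,"pmg":59,"wqn":50}
Value at /wqn: 50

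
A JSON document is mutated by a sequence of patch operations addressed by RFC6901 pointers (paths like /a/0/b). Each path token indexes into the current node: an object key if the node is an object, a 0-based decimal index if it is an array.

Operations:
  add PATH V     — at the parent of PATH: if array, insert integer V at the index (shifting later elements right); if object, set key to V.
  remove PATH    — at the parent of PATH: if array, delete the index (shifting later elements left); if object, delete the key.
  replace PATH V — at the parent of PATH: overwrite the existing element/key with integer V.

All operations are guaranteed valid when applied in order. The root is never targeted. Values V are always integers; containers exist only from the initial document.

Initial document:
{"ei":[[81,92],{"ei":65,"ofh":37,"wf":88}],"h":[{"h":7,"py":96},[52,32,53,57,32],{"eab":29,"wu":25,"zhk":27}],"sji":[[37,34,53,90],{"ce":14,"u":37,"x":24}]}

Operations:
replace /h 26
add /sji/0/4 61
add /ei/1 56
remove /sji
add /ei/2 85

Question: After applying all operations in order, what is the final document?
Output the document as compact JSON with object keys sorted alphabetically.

Answer: {"ei":[[81,92],56,85,{"ei":65,"ofh":37,"wf":88}],"h":26}

Derivation:
After op 1 (replace /h 26): {"ei":[[81,92],{"ei":65,"ofh":37,"wf":88}],"h":26,"sji":[[37,34,53,90],{"ce":14,"u":37,"x":24}]}
After op 2 (add /sji/0/4 61): {"ei":[[81,92],{"ei":65,"ofh":37,"wf":88}],"h":26,"sji":[[37,34,53,90,61],{"ce":14,"u":37,"x":24}]}
After op 3 (add /ei/1 56): {"ei":[[81,92],56,{"ei":65,"ofh":37,"wf":88}],"h":26,"sji":[[37,34,53,90,61],{"ce":14,"u":37,"x":24}]}
After op 4 (remove /sji): {"ei":[[81,92],56,{"ei":65,"ofh":37,"wf":88}],"h":26}
After op 5 (add /ei/2 85): {"ei":[[81,92],56,85,{"ei":65,"ofh":37,"wf":88}],"h":26}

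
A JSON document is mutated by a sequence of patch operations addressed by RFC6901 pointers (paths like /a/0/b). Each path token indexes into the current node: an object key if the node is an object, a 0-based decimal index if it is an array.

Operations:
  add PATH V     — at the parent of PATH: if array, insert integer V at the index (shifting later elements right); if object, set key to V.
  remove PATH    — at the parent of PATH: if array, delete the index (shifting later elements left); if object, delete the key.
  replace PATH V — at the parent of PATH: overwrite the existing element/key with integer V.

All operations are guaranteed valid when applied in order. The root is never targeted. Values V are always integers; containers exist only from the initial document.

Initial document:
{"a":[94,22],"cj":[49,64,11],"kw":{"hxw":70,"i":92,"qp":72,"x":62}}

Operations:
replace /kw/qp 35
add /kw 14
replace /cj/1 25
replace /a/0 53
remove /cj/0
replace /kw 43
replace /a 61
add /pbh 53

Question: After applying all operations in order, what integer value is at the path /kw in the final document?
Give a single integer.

After op 1 (replace /kw/qp 35): {"a":[94,22],"cj":[49,64,11],"kw":{"hxw":70,"i":92,"qp":35,"x":62}}
After op 2 (add /kw 14): {"a":[94,22],"cj":[49,64,11],"kw":14}
After op 3 (replace /cj/1 25): {"a":[94,22],"cj":[49,25,11],"kw":14}
After op 4 (replace /a/0 53): {"a":[53,22],"cj":[49,25,11],"kw":14}
After op 5 (remove /cj/0): {"a":[53,22],"cj":[25,11],"kw":14}
After op 6 (replace /kw 43): {"a":[53,22],"cj":[25,11],"kw":43}
After op 7 (replace /a 61): {"a":61,"cj":[25,11],"kw":43}
After op 8 (add /pbh 53): {"a":61,"cj":[25,11],"kw":43,"pbh":53}
Value at /kw: 43

Answer: 43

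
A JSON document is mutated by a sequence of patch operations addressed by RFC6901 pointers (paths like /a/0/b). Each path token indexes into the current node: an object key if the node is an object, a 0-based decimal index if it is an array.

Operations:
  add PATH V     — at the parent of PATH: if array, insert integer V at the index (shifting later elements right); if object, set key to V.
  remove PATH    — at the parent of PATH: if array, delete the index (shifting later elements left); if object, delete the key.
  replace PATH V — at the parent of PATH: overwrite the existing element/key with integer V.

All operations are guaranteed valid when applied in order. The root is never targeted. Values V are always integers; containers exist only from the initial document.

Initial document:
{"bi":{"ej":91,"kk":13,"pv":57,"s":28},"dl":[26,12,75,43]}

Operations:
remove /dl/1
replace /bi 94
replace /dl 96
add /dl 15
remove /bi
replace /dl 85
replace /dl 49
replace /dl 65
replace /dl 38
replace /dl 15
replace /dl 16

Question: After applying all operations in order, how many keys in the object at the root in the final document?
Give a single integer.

Answer: 1

Derivation:
After op 1 (remove /dl/1): {"bi":{"ej":91,"kk":13,"pv":57,"s":28},"dl":[26,75,43]}
After op 2 (replace /bi 94): {"bi":94,"dl":[26,75,43]}
After op 3 (replace /dl 96): {"bi":94,"dl":96}
After op 4 (add /dl 15): {"bi":94,"dl":15}
After op 5 (remove /bi): {"dl":15}
After op 6 (replace /dl 85): {"dl":85}
After op 7 (replace /dl 49): {"dl":49}
After op 8 (replace /dl 65): {"dl":65}
After op 9 (replace /dl 38): {"dl":38}
After op 10 (replace /dl 15): {"dl":15}
After op 11 (replace /dl 16): {"dl":16}
Size at the root: 1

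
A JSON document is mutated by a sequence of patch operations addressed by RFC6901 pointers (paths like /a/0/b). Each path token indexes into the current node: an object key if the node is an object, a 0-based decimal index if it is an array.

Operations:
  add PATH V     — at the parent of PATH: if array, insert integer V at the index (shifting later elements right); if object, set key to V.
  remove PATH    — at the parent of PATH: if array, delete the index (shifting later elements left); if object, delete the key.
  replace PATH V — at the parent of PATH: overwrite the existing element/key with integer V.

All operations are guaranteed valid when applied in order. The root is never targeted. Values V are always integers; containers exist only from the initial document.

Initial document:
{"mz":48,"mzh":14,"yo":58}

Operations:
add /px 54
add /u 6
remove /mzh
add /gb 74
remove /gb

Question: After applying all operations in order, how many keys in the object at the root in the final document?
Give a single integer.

After op 1 (add /px 54): {"mz":48,"mzh":14,"px":54,"yo":58}
After op 2 (add /u 6): {"mz":48,"mzh":14,"px":54,"u":6,"yo":58}
After op 3 (remove /mzh): {"mz":48,"px":54,"u":6,"yo":58}
After op 4 (add /gb 74): {"gb":74,"mz":48,"px":54,"u":6,"yo":58}
After op 5 (remove /gb): {"mz":48,"px":54,"u":6,"yo":58}
Size at the root: 4

Answer: 4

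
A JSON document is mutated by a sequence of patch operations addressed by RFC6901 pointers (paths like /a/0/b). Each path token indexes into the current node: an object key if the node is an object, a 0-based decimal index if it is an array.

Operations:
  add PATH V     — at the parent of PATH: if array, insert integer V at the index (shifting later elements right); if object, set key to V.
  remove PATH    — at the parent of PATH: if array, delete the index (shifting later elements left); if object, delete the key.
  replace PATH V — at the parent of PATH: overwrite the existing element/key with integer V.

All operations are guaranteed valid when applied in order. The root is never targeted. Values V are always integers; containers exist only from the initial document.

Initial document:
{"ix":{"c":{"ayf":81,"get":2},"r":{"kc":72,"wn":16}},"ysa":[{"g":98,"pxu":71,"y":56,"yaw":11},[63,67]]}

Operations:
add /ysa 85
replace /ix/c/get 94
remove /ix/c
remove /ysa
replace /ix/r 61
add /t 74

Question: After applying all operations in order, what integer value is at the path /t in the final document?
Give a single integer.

After op 1 (add /ysa 85): {"ix":{"c":{"ayf":81,"get":2},"r":{"kc":72,"wn":16}},"ysa":85}
After op 2 (replace /ix/c/get 94): {"ix":{"c":{"ayf":81,"get":94},"r":{"kc":72,"wn":16}},"ysa":85}
After op 3 (remove /ix/c): {"ix":{"r":{"kc":72,"wn":16}},"ysa":85}
After op 4 (remove /ysa): {"ix":{"r":{"kc":72,"wn":16}}}
After op 5 (replace /ix/r 61): {"ix":{"r":61}}
After op 6 (add /t 74): {"ix":{"r":61},"t":74}
Value at /t: 74

Answer: 74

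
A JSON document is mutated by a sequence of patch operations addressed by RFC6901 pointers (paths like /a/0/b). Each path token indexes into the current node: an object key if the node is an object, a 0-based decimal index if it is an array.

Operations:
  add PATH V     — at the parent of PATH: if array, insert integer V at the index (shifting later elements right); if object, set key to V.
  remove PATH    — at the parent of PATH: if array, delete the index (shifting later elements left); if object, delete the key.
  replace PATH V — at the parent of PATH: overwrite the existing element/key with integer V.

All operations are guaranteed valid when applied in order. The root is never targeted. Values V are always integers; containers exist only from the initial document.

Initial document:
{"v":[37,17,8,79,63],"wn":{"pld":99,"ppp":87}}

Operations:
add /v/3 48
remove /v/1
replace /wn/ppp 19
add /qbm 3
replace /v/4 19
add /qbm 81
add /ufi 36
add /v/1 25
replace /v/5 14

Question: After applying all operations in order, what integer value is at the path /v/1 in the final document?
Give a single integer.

After op 1 (add /v/3 48): {"v":[37,17,8,48,79,63],"wn":{"pld":99,"ppp":87}}
After op 2 (remove /v/1): {"v":[37,8,48,79,63],"wn":{"pld":99,"ppp":87}}
After op 3 (replace /wn/ppp 19): {"v":[37,8,48,79,63],"wn":{"pld":99,"ppp":19}}
After op 4 (add /qbm 3): {"qbm":3,"v":[37,8,48,79,63],"wn":{"pld":99,"ppp":19}}
After op 5 (replace /v/4 19): {"qbm":3,"v":[37,8,48,79,19],"wn":{"pld":99,"ppp":19}}
After op 6 (add /qbm 81): {"qbm":81,"v":[37,8,48,79,19],"wn":{"pld":99,"ppp":19}}
After op 7 (add /ufi 36): {"qbm":81,"ufi":36,"v":[37,8,48,79,19],"wn":{"pld":99,"ppp":19}}
After op 8 (add /v/1 25): {"qbm":81,"ufi":36,"v":[37,25,8,48,79,19],"wn":{"pld":99,"ppp":19}}
After op 9 (replace /v/5 14): {"qbm":81,"ufi":36,"v":[37,25,8,48,79,14],"wn":{"pld":99,"ppp":19}}
Value at /v/1: 25

Answer: 25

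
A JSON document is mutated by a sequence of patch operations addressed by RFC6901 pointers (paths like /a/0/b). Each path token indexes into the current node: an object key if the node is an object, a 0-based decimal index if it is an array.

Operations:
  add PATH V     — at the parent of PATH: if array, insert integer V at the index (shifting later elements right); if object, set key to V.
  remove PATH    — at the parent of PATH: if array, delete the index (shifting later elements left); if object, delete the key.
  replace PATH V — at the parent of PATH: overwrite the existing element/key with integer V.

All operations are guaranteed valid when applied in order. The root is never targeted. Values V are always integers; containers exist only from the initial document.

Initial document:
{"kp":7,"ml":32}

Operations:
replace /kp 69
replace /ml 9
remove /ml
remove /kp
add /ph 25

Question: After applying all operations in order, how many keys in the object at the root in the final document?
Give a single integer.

Answer: 1

Derivation:
After op 1 (replace /kp 69): {"kp":69,"ml":32}
After op 2 (replace /ml 9): {"kp":69,"ml":9}
After op 3 (remove /ml): {"kp":69}
After op 4 (remove /kp): {}
After op 5 (add /ph 25): {"ph":25}
Size at the root: 1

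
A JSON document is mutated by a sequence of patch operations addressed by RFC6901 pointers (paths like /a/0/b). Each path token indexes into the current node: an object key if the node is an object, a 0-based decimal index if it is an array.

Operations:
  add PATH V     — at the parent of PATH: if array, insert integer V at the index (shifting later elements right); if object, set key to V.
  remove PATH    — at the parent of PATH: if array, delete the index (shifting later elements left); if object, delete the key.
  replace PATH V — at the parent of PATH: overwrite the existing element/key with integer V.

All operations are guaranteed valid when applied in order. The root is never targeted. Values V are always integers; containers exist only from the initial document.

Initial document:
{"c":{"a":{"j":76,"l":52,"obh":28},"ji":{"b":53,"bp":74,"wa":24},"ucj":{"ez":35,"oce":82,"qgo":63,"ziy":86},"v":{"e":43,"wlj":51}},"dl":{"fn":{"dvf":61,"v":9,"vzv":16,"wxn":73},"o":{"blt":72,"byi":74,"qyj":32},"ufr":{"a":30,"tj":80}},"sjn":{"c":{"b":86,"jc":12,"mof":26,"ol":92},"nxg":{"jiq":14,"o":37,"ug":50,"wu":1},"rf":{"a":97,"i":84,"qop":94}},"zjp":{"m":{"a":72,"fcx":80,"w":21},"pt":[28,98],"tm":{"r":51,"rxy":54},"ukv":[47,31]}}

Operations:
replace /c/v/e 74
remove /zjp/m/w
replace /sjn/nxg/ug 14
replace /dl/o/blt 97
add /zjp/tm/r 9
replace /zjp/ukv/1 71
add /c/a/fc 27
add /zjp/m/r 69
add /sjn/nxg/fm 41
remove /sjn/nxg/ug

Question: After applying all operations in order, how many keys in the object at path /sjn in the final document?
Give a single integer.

After op 1 (replace /c/v/e 74): {"c":{"a":{"j":76,"l":52,"obh":28},"ji":{"b":53,"bp":74,"wa":24},"ucj":{"ez":35,"oce":82,"qgo":63,"ziy":86},"v":{"e":74,"wlj":51}},"dl":{"fn":{"dvf":61,"v":9,"vzv":16,"wxn":73},"o":{"blt":72,"byi":74,"qyj":32},"ufr":{"a":30,"tj":80}},"sjn":{"c":{"b":86,"jc":12,"mof":26,"ol":92},"nxg":{"jiq":14,"o":37,"ug":50,"wu":1},"rf":{"a":97,"i":84,"qop":94}},"zjp":{"m":{"a":72,"fcx":80,"w":21},"pt":[28,98],"tm":{"r":51,"rxy":54},"ukv":[47,31]}}
After op 2 (remove /zjp/m/w): {"c":{"a":{"j":76,"l":52,"obh":28},"ji":{"b":53,"bp":74,"wa":24},"ucj":{"ez":35,"oce":82,"qgo":63,"ziy":86},"v":{"e":74,"wlj":51}},"dl":{"fn":{"dvf":61,"v":9,"vzv":16,"wxn":73},"o":{"blt":72,"byi":74,"qyj":32},"ufr":{"a":30,"tj":80}},"sjn":{"c":{"b":86,"jc":12,"mof":26,"ol":92},"nxg":{"jiq":14,"o":37,"ug":50,"wu":1},"rf":{"a":97,"i":84,"qop":94}},"zjp":{"m":{"a":72,"fcx":80},"pt":[28,98],"tm":{"r":51,"rxy":54},"ukv":[47,31]}}
After op 3 (replace /sjn/nxg/ug 14): {"c":{"a":{"j":76,"l":52,"obh":28},"ji":{"b":53,"bp":74,"wa":24},"ucj":{"ez":35,"oce":82,"qgo":63,"ziy":86},"v":{"e":74,"wlj":51}},"dl":{"fn":{"dvf":61,"v":9,"vzv":16,"wxn":73},"o":{"blt":72,"byi":74,"qyj":32},"ufr":{"a":30,"tj":80}},"sjn":{"c":{"b":86,"jc":12,"mof":26,"ol":92},"nxg":{"jiq":14,"o":37,"ug":14,"wu":1},"rf":{"a":97,"i":84,"qop":94}},"zjp":{"m":{"a":72,"fcx":80},"pt":[28,98],"tm":{"r":51,"rxy":54},"ukv":[47,31]}}
After op 4 (replace /dl/o/blt 97): {"c":{"a":{"j":76,"l":52,"obh":28},"ji":{"b":53,"bp":74,"wa":24},"ucj":{"ez":35,"oce":82,"qgo":63,"ziy":86},"v":{"e":74,"wlj":51}},"dl":{"fn":{"dvf":61,"v":9,"vzv":16,"wxn":73},"o":{"blt":97,"byi":74,"qyj":32},"ufr":{"a":30,"tj":80}},"sjn":{"c":{"b":86,"jc":12,"mof":26,"ol":92},"nxg":{"jiq":14,"o":37,"ug":14,"wu":1},"rf":{"a":97,"i":84,"qop":94}},"zjp":{"m":{"a":72,"fcx":80},"pt":[28,98],"tm":{"r":51,"rxy":54},"ukv":[47,31]}}
After op 5 (add /zjp/tm/r 9): {"c":{"a":{"j":76,"l":52,"obh":28},"ji":{"b":53,"bp":74,"wa":24},"ucj":{"ez":35,"oce":82,"qgo":63,"ziy":86},"v":{"e":74,"wlj":51}},"dl":{"fn":{"dvf":61,"v":9,"vzv":16,"wxn":73},"o":{"blt":97,"byi":74,"qyj":32},"ufr":{"a":30,"tj":80}},"sjn":{"c":{"b":86,"jc":12,"mof":26,"ol":92},"nxg":{"jiq":14,"o":37,"ug":14,"wu":1},"rf":{"a":97,"i":84,"qop":94}},"zjp":{"m":{"a":72,"fcx":80},"pt":[28,98],"tm":{"r":9,"rxy":54},"ukv":[47,31]}}
After op 6 (replace /zjp/ukv/1 71): {"c":{"a":{"j":76,"l":52,"obh":28},"ji":{"b":53,"bp":74,"wa":24},"ucj":{"ez":35,"oce":82,"qgo":63,"ziy":86},"v":{"e":74,"wlj":51}},"dl":{"fn":{"dvf":61,"v":9,"vzv":16,"wxn":73},"o":{"blt":97,"byi":74,"qyj":32},"ufr":{"a":30,"tj":80}},"sjn":{"c":{"b":86,"jc":12,"mof":26,"ol":92},"nxg":{"jiq":14,"o":37,"ug":14,"wu":1},"rf":{"a":97,"i":84,"qop":94}},"zjp":{"m":{"a":72,"fcx":80},"pt":[28,98],"tm":{"r":9,"rxy":54},"ukv":[47,71]}}
After op 7 (add /c/a/fc 27): {"c":{"a":{"fc":27,"j":76,"l":52,"obh":28},"ji":{"b":53,"bp":74,"wa":24},"ucj":{"ez":35,"oce":82,"qgo":63,"ziy":86},"v":{"e":74,"wlj":51}},"dl":{"fn":{"dvf":61,"v":9,"vzv":16,"wxn":73},"o":{"blt":97,"byi":74,"qyj":32},"ufr":{"a":30,"tj":80}},"sjn":{"c":{"b":86,"jc":12,"mof":26,"ol":92},"nxg":{"jiq":14,"o":37,"ug":14,"wu":1},"rf":{"a":97,"i":84,"qop":94}},"zjp":{"m":{"a":72,"fcx":80},"pt":[28,98],"tm":{"r":9,"rxy":54},"ukv":[47,71]}}
After op 8 (add /zjp/m/r 69): {"c":{"a":{"fc":27,"j":76,"l":52,"obh":28},"ji":{"b":53,"bp":74,"wa":24},"ucj":{"ez":35,"oce":82,"qgo":63,"ziy":86},"v":{"e":74,"wlj":51}},"dl":{"fn":{"dvf":61,"v":9,"vzv":16,"wxn":73},"o":{"blt":97,"byi":74,"qyj":32},"ufr":{"a":30,"tj":80}},"sjn":{"c":{"b":86,"jc":12,"mof":26,"ol":92},"nxg":{"jiq":14,"o":37,"ug":14,"wu":1},"rf":{"a":97,"i":84,"qop":94}},"zjp":{"m":{"a":72,"fcx":80,"r":69},"pt":[28,98],"tm":{"r":9,"rxy":54},"ukv":[47,71]}}
After op 9 (add /sjn/nxg/fm 41): {"c":{"a":{"fc":27,"j":76,"l":52,"obh":28},"ji":{"b":53,"bp":74,"wa":24},"ucj":{"ez":35,"oce":82,"qgo":63,"ziy":86},"v":{"e":74,"wlj":51}},"dl":{"fn":{"dvf":61,"v":9,"vzv":16,"wxn":73},"o":{"blt":97,"byi":74,"qyj":32},"ufr":{"a":30,"tj":80}},"sjn":{"c":{"b":86,"jc":12,"mof":26,"ol":92},"nxg":{"fm":41,"jiq":14,"o":37,"ug":14,"wu":1},"rf":{"a":97,"i":84,"qop":94}},"zjp":{"m":{"a":72,"fcx":80,"r":69},"pt":[28,98],"tm":{"r":9,"rxy":54},"ukv":[47,71]}}
After op 10 (remove /sjn/nxg/ug): {"c":{"a":{"fc":27,"j":76,"l":52,"obh":28},"ji":{"b":53,"bp":74,"wa":24},"ucj":{"ez":35,"oce":82,"qgo":63,"ziy":86},"v":{"e":74,"wlj":51}},"dl":{"fn":{"dvf":61,"v":9,"vzv":16,"wxn":73},"o":{"blt":97,"byi":74,"qyj":32},"ufr":{"a":30,"tj":80}},"sjn":{"c":{"b":86,"jc":12,"mof":26,"ol":92},"nxg":{"fm":41,"jiq":14,"o":37,"wu":1},"rf":{"a":97,"i":84,"qop":94}},"zjp":{"m":{"a":72,"fcx":80,"r":69},"pt":[28,98],"tm":{"r":9,"rxy":54},"ukv":[47,71]}}
Size at path /sjn: 3

Answer: 3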